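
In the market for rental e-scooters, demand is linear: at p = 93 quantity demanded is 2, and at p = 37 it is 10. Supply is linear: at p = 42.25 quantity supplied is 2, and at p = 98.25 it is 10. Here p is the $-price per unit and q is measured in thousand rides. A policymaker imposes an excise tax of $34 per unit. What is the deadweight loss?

Demand slope = (37 − 93)/(10 − 2) = −7, so p = 107 − 7q.
Supply slope = (98.25 − 42.25)/(10 − 2) = 7, so p = 28.25 + 7q.
Competitive equilibrium: 107 − 7q = 28.25 + 7q → q* = 5.625, p* = 67.625.
With the tax, the buyer price exceeds the seller price by 34: (107 − 7q) − (28.25 + 7q) = 34 → q' = 3.1964.
Δq = 5.625 − 3.1964 = 2.4286; the wedge equals the tax, 34.
Welfare loss = ½ × 2.4286 × 34 = $41.29 thousand.

$41.29 thousand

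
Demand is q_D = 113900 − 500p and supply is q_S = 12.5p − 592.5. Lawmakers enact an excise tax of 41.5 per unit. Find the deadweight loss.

10501.52

In inverse form: demand p = 227.8 − 0.002q, supply p = 47.4 + 0.08q.
Competitive equilibrium: 227.8 − 0.002q = 47.4 + 0.08q → q* = 2200, p* = 223.4.
With the tax, the buyer price exceeds the seller price by 41.5: (227.8 − 0.002q) − (47.4 + 0.08q) = 41.5 → q' = 1693.90244.
Δq = 2200 − 1693.90244 = 506.09756; the wedge equals the tax, 41.5.
Welfare loss = ½ × 506.09756 × 41.5 = 10501.52.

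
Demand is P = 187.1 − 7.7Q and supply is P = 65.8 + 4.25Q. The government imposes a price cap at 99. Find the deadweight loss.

32.68

Competitive equilibrium: 187.1 − 7.7Q = 65.8 + 4.25Q → Q* = 10.1506, P* = 108.9402.
At the ceiling P = 99, quantity supplied = (99 − 65.8)/4.25 = 7.8118.
Willingness to pay at Q' = 7.8118: 187.1 − 7.7·7.8118 = 126.9491.
ΔQ = 10.1506 − 7.8118 = 2.3388; wedge = 126.9491 − 99 = 27.9491.
DWL = ½ × 2.3388 × 27.9491 = 32.68.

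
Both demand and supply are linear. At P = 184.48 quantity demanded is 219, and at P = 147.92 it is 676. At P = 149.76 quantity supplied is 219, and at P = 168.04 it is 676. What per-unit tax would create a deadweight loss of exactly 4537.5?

Demand slope = (147.92 − 184.48)/(676 − 219) = −0.08, so P = 202 − 0.08Q.
Supply slope = (168.04 − 149.76)/(676 − 219) = 0.04, so P = 141 + 0.04Q.
Competitive equilibrium: 202 − 0.08Q = 141 + 0.04Q → Q* = 508.3333, P* = 161.3333.
A tax t gives ΔQ = t/0.12 and wedge t, so DWL = t²/0.24.
t²/0.24 = 4537.5 → t² = 1089 → t = 33.

33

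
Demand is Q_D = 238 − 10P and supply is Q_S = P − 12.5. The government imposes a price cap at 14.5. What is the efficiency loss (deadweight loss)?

In inverse form: demand P = 23.8 − 0.1Q, supply P = 12.5 + Q.
Competitive equilibrium: 23.8 − 0.1Q = 12.5 + Q → Q* = 10.2727, P* = 22.7727.
At the ceiling P = 14.5, quantity supplied = (14.5 − 12.5)/1 = 2.
Willingness to pay at Q' = 2: 23.8 − 0.1·2 = 23.6.
ΔQ = 10.2727 − 2 = 8.2727; wedge = 23.6 − 14.5 = 9.1.
Deadweight loss = ½ × 8.2727 × 9.1 = 37.64.

37.64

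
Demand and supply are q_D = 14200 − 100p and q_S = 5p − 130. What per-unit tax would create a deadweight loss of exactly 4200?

In inverse form: demand p = 142 − 0.01q, supply p = 26 + 0.2q.
Competitive equilibrium: 142 − 0.01q = 26 + 0.2q → q* = 552.381, p* = 136.4762.
A tax t gives Δq = t/0.21 and wedge t, so DWL = t²/0.42.
t²/0.42 = 4200 → t² = 1764 → t = 42.

42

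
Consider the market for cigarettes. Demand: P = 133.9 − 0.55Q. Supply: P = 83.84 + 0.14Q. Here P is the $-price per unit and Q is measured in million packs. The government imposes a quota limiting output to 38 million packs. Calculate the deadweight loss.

$411.84 million

Competitive equilibrium: 133.9 − 0.55Q = 83.84 + 0.14Q → Q* = 72.5507, P* = 93.9971.
At Q = 38: demand price = 133.9 − 0.55·38 = 113; supply price = 83.84 + 0.14·38 = 89.16.
ΔQ = 72.5507 − 38 = 34.5507; wedge = 113 − 89.16 = 23.84.
DWL = ½ × 34.5507 × 23.84 = $411.84 million.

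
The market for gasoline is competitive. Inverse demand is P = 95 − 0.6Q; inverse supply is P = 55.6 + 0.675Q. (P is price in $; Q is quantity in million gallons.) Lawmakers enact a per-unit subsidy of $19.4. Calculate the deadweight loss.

Competitive equilibrium: 95 − 0.6Q = 55.6 + 0.675Q → Q* = 30.902, P* = 76.4588.
The subsidy lowers effective supply by 19.4: P = 36.2 + 0.675Q.
New quantity: 95 − 0.6Q = 36.2 + 0.675Q → Q' = 46.1176.
Overproduction ΔQ = 46.1176 − 30.902 = 15.2156; wedge = subsidy = 19.4.
The triangle = ½ × 15.2156 × 19.4 = $147.59 million.

$147.59 million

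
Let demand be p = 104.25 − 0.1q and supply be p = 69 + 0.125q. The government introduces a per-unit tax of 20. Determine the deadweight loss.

888.89

Competitive equilibrium: 104.25 − 0.1q = 69 + 0.125q → q* = 156.6667, p* = 88.5833.
With the tax, the buyer price exceeds the seller price by 20: (104.25 − 0.1q) − (69 + 0.125q) = 20 → q' = 67.7778.
Δq = 156.6667 − 67.7778 = 88.8889; the wedge equals the tax, 20.
Deadweight loss = ½ × 88.8889 × 20 = 888.89.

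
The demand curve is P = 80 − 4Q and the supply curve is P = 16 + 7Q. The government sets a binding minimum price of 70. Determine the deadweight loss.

Competitive equilibrium: 80 − 4Q = 16 + 7Q → Q* = 5.8182, P* = 56.7273.
At the floor P = 70, quantity demanded = (80 − 70)/4 = 2.5.
Sellers' marginal cost at Q' = 2.5: 16 + 7·2.5 = 33.5.
ΔQ = 5.8182 − 2.5 = 3.3182; wedge = 70 − 33.5 = 36.5.
Welfare loss = ½ × 3.3182 × 36.5 = 60.56.

60.56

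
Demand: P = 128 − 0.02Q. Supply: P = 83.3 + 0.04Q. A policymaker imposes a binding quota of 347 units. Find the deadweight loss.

Competitive equilibrium: 128 − 0.02Q = 83.3 + 0.04Q → Q* = 745, P* = 113.1.
At Q = 347: demand price = 128 − 0.02·347 = 121.06; supply price = 83.3 + 0.04·347 = 97.18.
ΔQ = 745 − 347 = 398; wedge = 121.06 − 97.18 = 23.88.
DWL = ½ × 398 × 23.88 = 4752.12.

4752.12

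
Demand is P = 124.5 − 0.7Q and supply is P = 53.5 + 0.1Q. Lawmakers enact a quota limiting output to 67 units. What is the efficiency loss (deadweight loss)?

189.225

Competitive equilibrium: 124.5 − 0.7Q = 53.5 + 0.1Q → Q* = 88.75, P* = 62.375.
At Q = 67: demand price = 124.5 − 0.7·67 = 77.6; supply price = 53.5 + 0.1·67 = 60.2.
ΔQ = 88.75 − 67 = 21.75; wedge = 77.6 − 60.2 = 17.4.
Deadweight loss = ½ × 21.75 × 17.4 = 189.225.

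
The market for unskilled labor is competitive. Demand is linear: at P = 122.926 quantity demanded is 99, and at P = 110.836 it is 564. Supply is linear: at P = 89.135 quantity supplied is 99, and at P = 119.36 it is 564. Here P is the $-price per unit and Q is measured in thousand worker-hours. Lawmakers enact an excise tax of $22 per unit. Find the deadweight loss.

$2659.34 thousand

Demand slope = (110.836 − 122.926)/(564 − 99) = −0.026, so P = 125.5 − 0.026Q.
Supply slope = (119.36 − 89.135)/(564 − 99) = 0.065, so P = 82.7 + 0.065Q.
Competitive equilibrium: 125.5 − 0.026Q = 82.7 + 0.065Q → Q* = 470.3297, P* = 113.2714.
With the tax, the buyer price exceeds the seller price by 22: (125.5 − 0.026Q) − (82.7 + 0.065Q) = 22 → Q' = 228.5714.
ΔQ = 470.3297 − 228.5714 = 241.7583; the wedge equals the tax, 22.
DWL = ½ × 241.7583 × 22 = $2659.34 thousand.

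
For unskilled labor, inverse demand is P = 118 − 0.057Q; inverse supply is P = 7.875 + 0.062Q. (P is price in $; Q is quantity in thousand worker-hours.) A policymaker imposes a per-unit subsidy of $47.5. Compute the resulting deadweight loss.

Competitive equilibrium: 118 − 0.057Q = 7.875 + 0.062Q → Q* = 925.4202, P* = 65.2511.
The subsidy lowers effective supply by 47.5: P = 0.062Q − 39.625.
New quantity: 118 − 0.057Q = 0.062Q − 39.625 → Q' = 1324.5798.
Overproduction ΔQ = 1324.5798 − 925.4202 = 399.1596; wedge = subsidy = 47.5.
DWL = ½ × 399.1596 × 47.5 = $9480.04 thousand.

$9480.04 thousand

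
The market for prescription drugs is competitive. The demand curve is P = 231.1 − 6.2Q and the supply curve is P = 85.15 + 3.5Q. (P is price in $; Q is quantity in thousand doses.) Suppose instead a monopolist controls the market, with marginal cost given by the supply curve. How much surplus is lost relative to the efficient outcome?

Competitive equilibrium: 231.1 − 6.2Q = 85.15 + 3.5Q → Q* = 15.04639, P* = 137.81237.
Marginal revenue: MR = 231.1 − 12.4Q. Set MR = MC: 231.1 − 12.4Q = 85.15 + 3.5Q → Q_m = 9.17925.
Price P_m = 231.1 − 6.2·9.17925 = 174.18865; MC(Q_m) = 85.15 + 3.5·9.17925 = 117.27738.
Competitive Q* = 15.04639, so ΔQ = 5.86714; wedge = 174.18865 − 117.27738 = 56.91127.
Deadweight loss = ½ × 5.86714 × 56.91127 = $166.95 thousand.

$166.95 thousand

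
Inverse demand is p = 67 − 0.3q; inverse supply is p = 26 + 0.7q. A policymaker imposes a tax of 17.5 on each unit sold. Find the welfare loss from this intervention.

153.125

Competitive equilibrium: 67 − 0.3q = 26 + 0.7q → q* = 41, p* = 54.7.
With the tax, the buyer price exceeds the seller price by 17.5: (67 − 0.3q) − (26 + 0.7q) = 17.5 → q' = 23.5.
Δq = 41 − 23.5 = 17.5; the wedge equals the tax, 17.5.
Welfare loss = ½ × 17.5 × 17.5 = 153.125.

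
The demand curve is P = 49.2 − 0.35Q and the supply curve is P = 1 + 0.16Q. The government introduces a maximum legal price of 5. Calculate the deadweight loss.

Competitive equilibrium: 49.2 − 0.35Q = 1 + 0.16Q → Q* = 94.5098, P* = 16.1216.
At the ceiling P = 5, quantity supplied = (5 − 1)/0.16 = 25.
Willingness to pay at Q' = 25: 49.2 − 0.35·25 = 40.45.
ΔQ = 94.5098 − 25 = 69.5098; wedge = 40.45 − 5 = 35.45.
Welfare loss = ½ × 69.5098 × 35.45 = 1232.06.

1232.06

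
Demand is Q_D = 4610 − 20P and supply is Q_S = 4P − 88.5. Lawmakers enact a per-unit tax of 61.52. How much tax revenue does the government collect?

30115.07

In inverse form: demand P = 230.5 − 0.05Q, supply P = 22.125 + 0.25Q.
Competitive equilibrium: 230.5 − 0.05Q = 22.125 + 0.25Q → Q* = 694.5833, P* = 195.7708.
With the tax, the buyer price exceeds the seller price by 61.52: (230.5 − 0.05Q) − (22.125 + 0.25Q) = 61.52 → Q' = 489.5167.
Tax revenue = 61.52 × 489.5167 = 30115.07.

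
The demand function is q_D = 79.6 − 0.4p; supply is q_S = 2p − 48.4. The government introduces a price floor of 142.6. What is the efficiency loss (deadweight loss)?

1912.45

In inverse form: demand p = 199 − 2.5q, supply p = 24.2 + 0.5q.
Competitive equilibrium: 199 − 2.5q = 24.2 + 0.5q → q* = 58.2667, p* = 53.3333.
At the floor p = 142.6, quantity demanded = (199 − 142.6)/2.5 = 22.56.
Sellers' marginal cost at q' = 22.56: 24.2 + 0.5·22.56 = 35.48.
Δq = 58.2667 − 22.56 = 35.7067; wedge = 142.6 − 35.48 = 107.12.
The triangle = ½ × 35.7067 × 107.12 = 1912.45.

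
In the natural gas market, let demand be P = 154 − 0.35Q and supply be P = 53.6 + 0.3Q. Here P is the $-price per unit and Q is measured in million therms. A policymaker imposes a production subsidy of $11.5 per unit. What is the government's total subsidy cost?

Competitive equilibrium: 154 − 0.35Q = 53.6 + 0.3Q → Q* = 154.4615, P* = 99.9385.
The subsidy lowers effective supply by 11.5: P = 42.1 + 0.3Q.
New quantity: 154 − 0.35Q = 42.1 + 0.3Q → Q' = 172.1538.
Total subsidy cost = 11.5 × 172.1538 = $1979.77 million.

$1979.77 million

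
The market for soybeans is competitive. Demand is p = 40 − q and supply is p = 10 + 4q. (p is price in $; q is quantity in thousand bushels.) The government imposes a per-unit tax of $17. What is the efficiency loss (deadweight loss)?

$28.90 thousand

Competitive equilibrium: 40 − q = 10 + 4q → q* = 6, p* = 34.
With the tax, the buyer price exceeds the seller price by 17: (40 − q) − (10 + 4q) = 17 → q' = 2.6.
Δq = 6 − 2.6 = 3.4; the wedge equals the tax, 17.
The triangle = ½ × 3.4 × 17 = $28.90 thousand.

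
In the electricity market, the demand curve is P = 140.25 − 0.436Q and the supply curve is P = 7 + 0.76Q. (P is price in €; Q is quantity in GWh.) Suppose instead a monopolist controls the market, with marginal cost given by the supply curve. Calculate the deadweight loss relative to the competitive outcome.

Competitive equilibrium: 140.25 − 0.436Q = 7 + 0.76Q → Q* = 111.413, P* = 91.6739.
Marginal revenue: MR = 140.25 − 0.872Q. Set MR = MC: 140.25 − 0.872Q = 7 + 0.76Q → Q_m = 81.6483.
Price P_m = 140.25 − 0.436·81.6483 = 104.6513; MC(Q_m) = 7 + 0.76·81.6483 = 69.0527.
Competitive Q* = 111.413, so ΔQ = 29.7647; wedge = 104.6513 − 69.0527 = 35.5986.
Welfare loss = ½ × 29.7647 × 35.5986 = €529.79.

€529.79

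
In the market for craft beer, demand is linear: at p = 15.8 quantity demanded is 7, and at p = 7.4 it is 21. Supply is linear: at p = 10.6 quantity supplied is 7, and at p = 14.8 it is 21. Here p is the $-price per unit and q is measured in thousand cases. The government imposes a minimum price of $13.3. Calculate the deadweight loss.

Demand slope = (7.4 − 15.8)/(21 − 7) = −0.6, so p = 20 − 0.6q.
Supply slope = (14.8 − 10.6)/(21 − 7) = 0.3, so p = 8.5 + 0.3q.
Competitive equilibrium: 20 − 0.6q = 8.5 + 0.3q → q* = 12.7778, p* = 12.3333.
At the floor p = 13.3, quantity demanded = (20 − 13.3)/0.6 = 11.1667.
Sellers' marginal cost at q' = 11.1667: 8.5 + 0.3·11.1667 = 11.85.
Δq = 12.7778 − 11.1667 = 1.6111; wedge = 13.3 − 11.85 = 1.45.
DWL = ½ × 1.6111 × 1.45 = $1.17 thousand.

$1.17 thousand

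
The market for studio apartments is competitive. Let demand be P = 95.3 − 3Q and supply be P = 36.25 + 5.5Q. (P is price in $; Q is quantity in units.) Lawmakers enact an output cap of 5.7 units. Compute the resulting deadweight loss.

$6.61

Competitive equilibrium: 95.3 − 3Q = 36.25 + 5.5Q → Q* = 6.9471, P* = 74.4588.
At Q = 5.7: demand price = 95.3 − 3·5.7 = 78.2; supply price = 36.25 + 5.5·5.7 = 67.6.
ΔQ = 6.9471 − 5.7 = 1.2471; wedge = 78.2 − 67.6 = 10.6.
The triangle = ½ × 1.2471 × 10.6 = $6.61.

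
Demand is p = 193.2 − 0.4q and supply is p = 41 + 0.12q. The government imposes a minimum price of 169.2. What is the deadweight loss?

Competitive equilibrium: 193.2 − 0.4q = 41 + 0.12q → q* = 292.6923, p* = 76.1231.
At the floor p = 169.2, quantity demanded = (193.2 − 169.2)/0.4 = 60.
Sellers' marginal cost at q' = 60: 41 + 0.12·60 = 48.2.
Δq = 292.6923 − 60 = 232.6923; wedge = 169.2 − 48.2 = 121.
Deadweight loss = ½ × 232.6923 × 121 = 14077.88.

14077.88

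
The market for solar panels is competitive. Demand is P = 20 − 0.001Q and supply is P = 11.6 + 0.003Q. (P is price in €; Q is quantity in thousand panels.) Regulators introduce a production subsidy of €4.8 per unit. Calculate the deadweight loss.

€2880 thousand

Competitive equilibrium: 20 − 0.001Q = 11.6 + 0.003Q → Q* = 2100, P* = 17.9.
The subsidy lowers effective supply by 4.8: P = 6.8 + 0.003Q.
New quantity: 20 − 0.001Q = 6.8 + 0.003Q → Q' = 3300.
Overproduction ΔQ = 3300 − 2100 = 1200; wedge = subsidy = 4.8.
Deadweight loss = ½ × 1200 × 4.8 = €2880 thousand.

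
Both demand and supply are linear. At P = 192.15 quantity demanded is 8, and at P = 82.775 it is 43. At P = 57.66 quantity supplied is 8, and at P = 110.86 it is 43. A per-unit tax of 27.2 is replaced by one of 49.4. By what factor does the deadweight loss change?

3.298

Demand slope = (82.775 − 192.15)/(43 − 8) = −3.125, so P = 217.15 − 3.125Q.
Supply slope = (110.86 − 57.66)/(43 − 8) = 1.52, so P = 45.5 + 1.52Q.
Competitive equilibrium: 217.15 − 3.125Q = 45.5 + 1.52Q → Q* = 36.9537, P* = 101.6696.
For a per-unit tax t: ΔQ = t/4.645, so DWL = ½·t·(t/4.645) = t²/9.29.
At t = 27.2: DWL = 79.638. At t = 49.4: DWL = 262.687.
Ratio = (49.4/27.2)² = 3.298.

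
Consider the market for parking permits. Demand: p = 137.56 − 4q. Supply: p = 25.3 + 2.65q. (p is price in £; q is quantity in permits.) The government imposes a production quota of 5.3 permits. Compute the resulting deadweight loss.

£445.96

Competitive equilibrium: 137.56 − 4q = 25.3 + 2.65q → q* = 16.8812, p* = 70.0352.
At q = 5.3: demand price = 137.56 − 4·5.3 = 116.36; supply price = 25.3 + 2.65·5.3 = 39.345.
Δq = 16.8812 − 5.3 = 11.5812; wedge = 116.36 − 39.345 = 77.015.
DWL = ½ × 11.5812 × 77.015 = £445.96.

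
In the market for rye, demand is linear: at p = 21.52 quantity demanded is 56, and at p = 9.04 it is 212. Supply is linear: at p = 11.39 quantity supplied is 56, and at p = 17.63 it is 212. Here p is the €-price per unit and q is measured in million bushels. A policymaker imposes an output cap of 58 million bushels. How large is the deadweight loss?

Demand slope = (9.04 − 21.52)/(212 − 56) = −0.08, so p = 26 − 0.08q.
Supply slope = (17.63 − 11.39)/(212 − 56) = 0.04, so p = 9.15 + 0.04q.
Competitive equilibrium: 26 − 0.08q = 9.15 + 0.04q → q* = 140.4167, p* = 14.7667.
At q = 58: demand price = 26 − 0.08·58 = 21.36; supply price = 9.15 + 0.04·58 = 11.47.
Δq = 140.4167 − 58 = 82.4167; wedge = 21.36 − 11.47 = 9.89.
The triangle = ½ × 82.4167 × 9.89 = €407.55 million.

€407.55 million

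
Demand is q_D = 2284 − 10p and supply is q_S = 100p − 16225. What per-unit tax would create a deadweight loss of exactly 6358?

In inverse form: demand p = 228.4 − 0.1q, supply p = 162.25 + 0.01q.
Competitive equilibrium: 228.4 − 0.1q = 162.25 + 0.01q → q* = 601.3636, p* = 168.2636.
A tax t gives Δq = t/0.11 and wedge t, so DWL = t²/0.22.
t²/0.22 = 6358 → t² = 1398.76 → t = 37.4.

37.4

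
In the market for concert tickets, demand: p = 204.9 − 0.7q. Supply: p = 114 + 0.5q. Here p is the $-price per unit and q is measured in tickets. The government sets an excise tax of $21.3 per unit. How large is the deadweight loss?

$189.04

Competitive equilibrium: 204.9 − 0.7q = 114 + 0.5q → q* = 75.75, p* = 151.875.
With the tax, the buyer price exceeds the seller price by 21.3: (204.9 − 0.7q) − (114 + 0.5q) = 21.3 → q' = 58.
Δq = 75.75 − 58 = 17.75; the wedge equals the tax, 21.3.
Deadweight loss = ½ × 17.75 × 21.3 = $189.04.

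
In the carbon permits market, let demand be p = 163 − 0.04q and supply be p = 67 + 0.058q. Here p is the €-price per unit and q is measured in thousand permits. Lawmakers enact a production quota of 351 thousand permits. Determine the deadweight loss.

€19361.26 thousand

Competitive equilibrium: 163 − 0.04q = 67 + 0.058q → q* = 979.5918, p* = 123.8163.
At q = 351: demand price = 163 − 0.04·351 = 148.96; supply price = 67 + 0.058·351 = 87.358.
Δq = 979.5918 − 351 = 628.5918; wedge = 148.96 − 87.358 = 61.602.
Welfare loss = ½ × 628.5918 × 61.602 = €19361.26 thousand.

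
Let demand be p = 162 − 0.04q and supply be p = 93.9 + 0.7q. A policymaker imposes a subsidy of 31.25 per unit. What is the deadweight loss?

Competitive equilibrium: 162 − 0.04q = 93.9 + 0.7q → q* = 92.027, p* = 158.3189.
The subsidy lowers effective supply by 31.25: p = 62.65 + 0.7q.
New quantity: 162 − 0.04q = 62.65 + 0.7q → q' = 134.2568.
Overproduction Δq = 134.2568 − 92.027 = 42.2298; wedge = subsidy = 31.25.
Welfare loss = ½ × 42.2298 × 31.25 = 659.84.

659.84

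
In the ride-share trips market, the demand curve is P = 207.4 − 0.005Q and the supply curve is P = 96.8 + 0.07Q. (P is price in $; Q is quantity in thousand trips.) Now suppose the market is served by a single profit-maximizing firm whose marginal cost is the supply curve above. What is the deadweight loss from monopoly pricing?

$318.55 thousand

Competitive equilibrium: 207.4 − 0.005Q = 96.8 + 0.07Q → Q* = 1474.6667, P* = 200.0267.
Marginal revenue: MR = 207.4 − 0.01Q. Set MR = MC: 207.4 − 0.01Q = 96.8 + 0.07Q → Q_m = 1382.5.
Price P_m = 207.4 − 0.005·1382.5 = 200.4875; MC(Q_m) = 96.8 + 0.07·1382.5 = 193.575.
Competitive Q* = 1474.6667, so ΔQ = 92.1667; wedge = 200.4875 − 193.575 = 6.9125.
DWL = ½ × 92.1667 × 6.9125 = $318.55 thousand.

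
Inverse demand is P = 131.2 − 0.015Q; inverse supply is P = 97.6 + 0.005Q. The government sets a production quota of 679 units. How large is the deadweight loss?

Competitive equilibrium: 131.2 − 0.015Q = 97.6 + 0.005Q → Q* = 1680, P* = 106.
At Q = 679: demand price = 131.2 − 0.015·679 = 121.015; supply price = 97.6 + 0.005·679 = 100.995.
ΔQ = 1680 − 679 = 1001; wedge = 121.015 − 100.995 = 20.02.
DWL = ½ × 1001 × 20.02 = 10020.01.

10020.01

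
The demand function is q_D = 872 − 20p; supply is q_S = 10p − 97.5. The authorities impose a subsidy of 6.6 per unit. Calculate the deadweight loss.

In inverse form: demand p = 43.6 − 0.05q, supply p = 9.75 + 0.1q.
Competitive equilibrium: 43.6 − 0.05q = 9.75 + 0.1q → q* = 225.6667, p* = 32.3167.
The subsidy lowers effective supply by 6.6: p = 3.15 + 0.1q.
New quantity: 43.6 − 0.05q = 3.15 + 0.1q → q' = 269.6667.
Overproduction Δq = 269.6667 − 225.6667 = 44; wedge = subsidy = 6.6.
Welfare loss = ½ × 44 × 6.6 = 145.20.

145.20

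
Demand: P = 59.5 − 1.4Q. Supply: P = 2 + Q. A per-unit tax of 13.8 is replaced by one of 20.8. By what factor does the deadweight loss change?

2.272

Competitive equilibrium: 59.5 − 1.4Q = 2 + Q → Q* = 23.9583, P* = 25.9583.
For a per-unit tax t: ΔQ = t/2.4, so DWL = ½·t·(t/2.4) = t²/4.8.
At t = 13.8: DWL = 39.675. At t = 20.8: DWL = 90.133.
Ratio = (20.8/13.8)² = 2.272.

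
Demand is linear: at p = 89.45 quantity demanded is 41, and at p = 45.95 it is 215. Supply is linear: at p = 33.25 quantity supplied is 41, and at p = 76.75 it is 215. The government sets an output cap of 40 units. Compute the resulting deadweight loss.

Demand slope = (45.95 − 89.45)/(215 − 41) = −0.25, so p = 99.7 − 0.25q.
Supply slope = (76.75 − 33.25)/(215 − 41) = 0.25, so p = 23 + 0.25q.
Competitive equilibrium: 99.7 − 0.25q = 23 + 0.25q → q* = 153.4, p* = 61.35.
At q = 40: demand price = 99.7 − 0.25·40 = 89.7; supply price = 23 + 0.25·40 = 33.
Δq = 153.4 − 40 = 113.4; wedge = 89.7 − 33 = 56.7.
DWL = ½ × 113.4 × 56.7 = 3214.89.

3214.89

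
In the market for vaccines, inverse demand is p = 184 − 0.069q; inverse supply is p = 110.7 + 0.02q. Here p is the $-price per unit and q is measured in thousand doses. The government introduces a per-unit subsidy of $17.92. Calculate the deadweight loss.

$1804.08 thousand

Competitive equilibrium: 184 − 0.069q = 110.7 + 0.02q → q* = 823.5955, p* = 127.1719.
The subsidy lowers effective supply by 17.92: p = 92.78 + 0.02q.
New quantity: 184 − 0.069q = 92.78 + 0.02q → q' = 1024.9438.
Overproduction Δq = 1024.9438 − 823.5955 = 201.3483; wedge = subsidy = 17.92.
Deadweight loss = ½ × 201.3483 × 17.92 = $1804.08 thousand.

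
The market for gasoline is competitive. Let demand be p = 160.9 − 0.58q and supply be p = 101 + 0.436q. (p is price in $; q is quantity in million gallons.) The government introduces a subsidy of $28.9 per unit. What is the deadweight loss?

Competitive equilibrium: 160.9 − 0.58q = 101 + 0.436q → q* = 58.9567, p* = 126.7051.
The subsidy lowers effective supply by 28.9: p = 72.1 + 0.436q.
New quantity: 160.9 − 0.58q = 72.1 + 0.436q → q' = 87.4016.
Overproduction Δq = 87.4016 − 58.9567 = 28.4449; wedge = subsidy = 28.9.
DWL = ½ × 28.4449 × 28.9 = $411.03 million.

$411.03 million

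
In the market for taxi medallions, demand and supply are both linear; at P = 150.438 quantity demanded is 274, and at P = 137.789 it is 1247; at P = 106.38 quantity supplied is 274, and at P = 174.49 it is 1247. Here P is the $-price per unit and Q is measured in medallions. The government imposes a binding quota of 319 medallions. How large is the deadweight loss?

$9794.85

Demand slope = (137.789 − 150.438)/(1247 − 274) = −0.013, so P = 154 − 0.013Q.
Supply slope = (174.49 − 106.38)/(1247 − 274) = 0.07, so P = 87.2 + 0.07Q.
Competitive equilibrium: 154 − 0.013Q = 87.2 + 0.07Q → Q* = 804.8193, P* = 143.5373.
At Q = 319: demand price = 154 − 0.013·319 = 149.853; supply price = 87.2 + 0.07·319 = 109.53.
ΔQ = 804.8193 − 319 = 485.8193; wedge = 149.853 − 109.53 = 40.323.
Welfare loss = ½ × 485.8193 × 40.323 = $9794.85.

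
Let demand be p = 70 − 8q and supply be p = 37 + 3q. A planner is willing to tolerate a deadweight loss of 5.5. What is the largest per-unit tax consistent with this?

11

Competitive equilibrium: 70 − 8q = 37 + 3q → q* = 3, p* = 46.
A tax t gives Δq = t/11 and wedge t, so DWL = t²/22.
t²/22 = 5.5 → t² = 121 → t = 11.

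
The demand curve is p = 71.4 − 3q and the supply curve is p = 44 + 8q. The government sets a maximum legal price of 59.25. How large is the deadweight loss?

1.88

Competitive equilibrium: 71.4 − 3q = 44 + 8q → q* = 2.4909, p* = 63.9273.
At the ceiling p = 59.25, quantity supplied = (59.25 − 44)/8 = 1.9063.
Willingness to pay at q' = 1.9063: 71.4 − 3·1.9063 = 65.6811.
Δq = 2.4909 − 1.9063 = 0.5846; wedge = 65.6811 − 59.25 = 6.4311.
Deadweight loss = ½ × 0.5846 × 6.4311 = 1.88.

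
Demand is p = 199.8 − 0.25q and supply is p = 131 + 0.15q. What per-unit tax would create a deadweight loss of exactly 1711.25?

37

Competitive equilibrium: 199.8 − 0.25q = 131 + 0.15q → q* = 172, p* = 156.8.
A tax t gives Δq = t/0.4 and wedge t, so DWL = t²/0.8.
t²/0.8 = 1711.25 → t² = 1369 → t = 37.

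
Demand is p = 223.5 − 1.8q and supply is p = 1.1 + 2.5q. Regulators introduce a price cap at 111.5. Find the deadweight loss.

122.91

Competitive equilibrium: 223.5 − 1.8q = 1.1 + 2.5q → q* = 51.7209, p* = 130.4023.
At the ceiling p = 111.5, quantity supplied = (111.5 − 1.1)/2.5 = 44.16.
Willingness to pay at q' = 44.16: 223.5 − 1.8·44.16 = 144.012.
Δq = 51.7209 − 44.16 = 7.5609; wedge = 144.012 − 111.5 = 32.512.
Welfare loss = ½ × 7.5609 × 32.512 = 122.91.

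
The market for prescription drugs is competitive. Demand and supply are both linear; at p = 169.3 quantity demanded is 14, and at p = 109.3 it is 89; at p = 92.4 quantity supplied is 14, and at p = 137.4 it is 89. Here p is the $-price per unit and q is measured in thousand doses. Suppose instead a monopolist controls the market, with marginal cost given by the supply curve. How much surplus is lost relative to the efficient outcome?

$439.78 thousand

Demand slope = (109.3 − 169.3)/(89 − 14) = −0.8, so p = 180.5 − 0.8q.
Supply slope = (137.4 − 92.4)/(89 − 14) = 0.6, so p = 84 + 0.6q.
Competitive equilibrium: 180.5 − 0.8q = 84 + 0.6q → q* = 68.9286, p* = 125.3571.
Marginal revenue: MR = 180.5 − 1.6q. Set MR = MC: 180.5 − 1.6q = 84 + 0.6q → q_m = 43.8636.
Price p_m = 180.5 − 0.8·43.8636 = 145.4091; MC(q_m) = 84 + 0.6·43.8636 = 110.3182.
Competitive q* = 68.9286, so Δq = 25.065; wedge = 145.4091 − 110.3182 = 35.0909.
The triangle = ½ × 25.065 × 35.0909 = $439.78 thousand.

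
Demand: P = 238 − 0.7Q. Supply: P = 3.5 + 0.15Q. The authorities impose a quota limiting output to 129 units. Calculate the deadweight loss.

9169.13

Competitive equilibrium: 238 − 0.7Q = 3.5 + 0.15Q → Q* = 275.8824, P* = 44.8824.
At Q = 129: demand price = 238 − 0.7·129 = 147.7; supply price = 3.5 + 0.15·129 = 22.85.
ΔQ = 275.8824 − 129 = 146.8824; wedge = 147.7 − 22.85 = 124.85.
DWL = ½ × 146.8824 × 124.85 = 9169.13.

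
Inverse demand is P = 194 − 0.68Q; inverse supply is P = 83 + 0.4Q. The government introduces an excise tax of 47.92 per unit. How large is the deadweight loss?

Competitive equilibrium: 194 − 0.68Q = 83 + 0.4Q → Q* = 102.7778, P* = 124.1111.
With the tax, the buyer price exceeds the seller price by 47.92: (194 − 0.68Q) − (83 + 0.4Q) = 47.92 → Q' = 58.4074.
ΔQ = 102.7778 − 58.4074 = 44.3704; the wedge equals the tax, 47.92.
DWL = ½ × 44.3704 × 47.92 = 1063.11.

1063.11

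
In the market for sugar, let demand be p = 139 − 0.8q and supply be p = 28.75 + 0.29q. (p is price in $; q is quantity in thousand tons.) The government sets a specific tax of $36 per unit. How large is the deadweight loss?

$594.50 thousand

Competitive equilibrium: 139 − 0.8q = 28.75 + 0.29q → q* = 101.1468, p* = 58.0826.
With the tax, the buyer price exceeds the seller price by 36: (139 − 0.8q) − (28.75 + 0.29q) = 36 → q' = 68.1193.
Δq = 101.1468 − 68.1193 = 33.0275; the wedge equals the tax, 36.
Deadweight loss = ½ × 33.0275 × 36 = $594.50 thousand.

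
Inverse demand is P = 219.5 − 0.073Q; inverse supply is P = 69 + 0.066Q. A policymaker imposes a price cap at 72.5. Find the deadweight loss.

73690.11

Competitive equilibrium: 219.5 − 0.073Q = 69 + 0.066Q → Q* = 1082.7338, P* = 140.4604.
At the ceiling P = 72.5, quantity supplied = (72.5 − 69)/0.066 = 53.0303.
Willingness to pay at Q' = 53.0303: 219.5 − 0.073·53.0303 = 215.6288.
ΔQ = 1082.7338 − 53.0303 = 1029.7035; wedge = 215.6288 − 72.5 = 143.1288.
Deadweight loss = ½ × 1029.7035 × 143.1288 = 73690.11.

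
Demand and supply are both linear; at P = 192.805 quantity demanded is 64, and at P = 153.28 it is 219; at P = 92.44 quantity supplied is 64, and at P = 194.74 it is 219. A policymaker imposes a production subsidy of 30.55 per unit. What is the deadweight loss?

510

Demand slope = (153.28 − 192.805)/(219 − 64) = −0.255, so P = 209.125 − 0.255Q.
Supply slope = (194.74 − 92.44)/(219 − 64) = 0.66, so P = 50.2 + 0.66Q.
Competitive equilibrium: 209.125 − 0.255Q = 50.2 + 0.66Q → Q* = 173.6885, P* = 164.8344.
The subsidy lowers effective supply by 30.55: P = 19.65 + 0.66Q.
New quantity: 209.125 − 0.255Q = 19.65 + 0.66Q → Q' = 207.0765.
Overproduction ΔQ = 207.0765 − 173.6885 = 33.388; wedge = subsidy = 30.55.
DWL = ½ × 33.388 × 30.55 = 510.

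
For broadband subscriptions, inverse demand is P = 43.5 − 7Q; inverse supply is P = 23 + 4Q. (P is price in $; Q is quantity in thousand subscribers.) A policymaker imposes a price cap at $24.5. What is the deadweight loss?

Competitive equilibrium: 43.5 − 7Q = 23 + 4Q → Q* = 1.8636, P* = 30.4545.
At the ceiling P = 24.5, quantity supplied = (24.5 − 23)/4 = 0.375.
Willingness to pay at Q' = 0.375: 43.5 − 7·0.375 = 40.875.
ΔQ = 1.8636 − 0.375 = 1.4886; wedge = 40.875 − 24.5 = 16.375.
The triangle = ½ × 1.4886 × 16.375 = $12.19 thousand.

$12.19 thousand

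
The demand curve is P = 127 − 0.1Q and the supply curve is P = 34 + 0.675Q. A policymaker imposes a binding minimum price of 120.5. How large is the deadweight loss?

Competitive equilibrium: 127 − 0.1Q = 34 + 0.675Q → Q* = 120, P* = 115.
At the floor P = 120.5, quantity demanded = (127 − 120.5)/0.1 = 65.
Sellers' marginal cost at Q' = 65: 34 + 0.675·65 = 77.875.
ΔQ = 120 − 65 = 55; wedge = 120.5 − 77.875 = 42.625.
The triangle = ½ × 55 × 42.625 = 1172.19.

1172.19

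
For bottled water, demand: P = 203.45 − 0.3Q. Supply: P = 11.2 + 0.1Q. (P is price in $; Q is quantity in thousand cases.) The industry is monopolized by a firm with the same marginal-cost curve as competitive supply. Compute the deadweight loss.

$8485.73 thousand

Competitive equilibrium: 203.45 − 0.3Q = 11.2 + 0.1Q → Q* = 480.625, P* = 59.2625.
Marginal revenue: MR = 203.45 − 0.6Q. Set MR = MC: 203.45 − 0.6Q = 11.2 + 0.1Q → Q_m = 274.64286.
Price P_m = 203.45 − 0.3·274.64286 = 121.05714; MC(Q_m) = 11.2 + 0.1·274.64286 = 38.66429.
Competitive Q* = 480.625, so ΔQ = 205.98214; wedge = 121.05714 − 38.66429 = 82.39285.
Welfare loss = ½ × 205.98214 × 82.39285 = $8485.73 thousand.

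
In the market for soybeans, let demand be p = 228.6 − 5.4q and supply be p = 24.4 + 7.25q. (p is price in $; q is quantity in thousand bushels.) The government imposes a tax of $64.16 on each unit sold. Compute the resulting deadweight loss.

Competitive equilibrium: 228.6 − 5.4q = 24.4 + 7.25q → q* = 16.1423, p* = 141.4316.
With the tax, the buyer price exceeds the seller price by 64.16: (228.6 − 5.4q) − (24.4 + 7.25q) = 64.16 → q' = 11.0704.
Δq = 16.1423 − 11.0704 = 5.0719; the wedge equals the tax, 64.16.
The triangle = ½ × 5.0719 × 64.16 = $162.71 thousand.

$162.71 thousand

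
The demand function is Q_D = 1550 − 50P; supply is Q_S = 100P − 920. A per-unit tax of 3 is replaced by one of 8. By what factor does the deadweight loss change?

In inverse form: demand P = 31 − 0.02Q, supply P = 9.2 + 0.01Q.
Competitive equilibrium: 31 − 0.02Q = 9.2 + 0.01Q → Q* = 726.6667, P* = 16.4667.
For a per-unit tax t: ΔQ = t/0.03, so DWL = ½·t·(t/0.03) = t²/0.06.
At t = 3: DWL = 150. At t = 8: DWL = 1066.667.
Ratio = (8/3)² = 7.111.

7.111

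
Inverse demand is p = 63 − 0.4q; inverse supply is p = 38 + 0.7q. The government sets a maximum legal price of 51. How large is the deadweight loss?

Competitive equilibrium: 63 − 0.4q = 38 + 0.7q → q* = 22.7273, p* = 53.9091.
At the ceiling p = 51, quantity supplied = (51 − 38)/0.7 = 18.5714.
Willingness to pay at q' = 18.5714: 63 − 0.4·18.5714 = 55.5714.
Δq = 22.7273 − 18.5714 = 4.1559; wedge = 55.5714 − 51 = 4.5714.
Welfare loss = ½ × 4.1559 × 4.5714 = 9.50.

9.50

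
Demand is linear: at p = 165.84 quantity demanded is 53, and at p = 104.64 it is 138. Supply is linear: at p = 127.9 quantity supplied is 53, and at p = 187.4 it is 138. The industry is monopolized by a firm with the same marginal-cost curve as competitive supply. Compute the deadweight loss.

510.75

Demand slope = (104.64 − 165.84)/(138 − 53) = −0.72, so p = 204 − 0.72q.
Supply slope = (187.4 − 127.9)/(138 − 53) = 0.7, so p = 90.8 + 0.7q.
Competitive equilibrium: 204 − 0.72q = 90.8 + 0.7q → q* = 79.7183, p* = 146.6028.
Marginal revenue: MR = 204 − 1.44q. Set MR = MC: 204 − 1.44q = 90.8 + 0.7q → q_m = 52.8972.
Price p_m = 204 − 0.72·52.8972 = 165.914; MC(q_m) = 90.8 + 0.7·52.8972 = 127.828.
Competitive q* = 79.7183, so Δq = 26.8211; wedge = 165.914 − 127.828 = 38.086.
Deadweight loss = ½ × 26.8211 × 38.086 = 510.75.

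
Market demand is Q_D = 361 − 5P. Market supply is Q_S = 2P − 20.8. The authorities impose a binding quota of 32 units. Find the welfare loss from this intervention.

1108.83

In inverse form: demand P = 72.2 − 0.2Q, supply P = 10.4 + 0.5Q.
Competitive equilibrium: 72.2 − 0.2Q = 10.4 + 0.5Q → Q* = 88.2857, P* = 54.5429.
At Q = 32: demand price = 72.2 − 0.2·32 = 65.8; supply price = 10.4 + 0.5·32 = 26.4.
ΔQ = 88.2857 − 32 = 56.2857; wedge = 65.8 − 26.4 = 39.4.
Welfare loss = ½ × 56.2857 × 39.4 = 1108.83.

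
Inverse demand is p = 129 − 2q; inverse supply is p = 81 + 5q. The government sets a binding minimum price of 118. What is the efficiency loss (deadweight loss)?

Competitive equilibrium: 129 − 2q = 81 + 5q → q* = 6.8571, p* = 115.2857.
At the floor p = 118, quantity demanded = (129 − 118)/2 = 5.5.
Sellers' marginal cost at q' = 5.5: 81 + 5·5.5 = 108.5.
Δq = 6.8571 − 5.5 = 1.3571; wedge = 118 − 108.5 = 9.5.
The triangle = ½ × 1.3571 × 9.5 = 6.45.

6.45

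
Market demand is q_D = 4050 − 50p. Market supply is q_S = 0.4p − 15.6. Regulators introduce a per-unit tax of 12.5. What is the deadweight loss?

31

In inverse form: demand p = 81 − 0.02q, supply p = 39 + 2.5q.
Competitive equilibrium: 81 − 0.02q = 39 + 2.5q → q* = 16.6667, p* = 80.6667.
With the tax, the buyer price exceeds the seller price by 12.5: (81 − 0.02q) − (39 + 2.5q) = 12.5 → q' = 11.7063.
Δq = 16.6667 − 11.7063 = 4.9604; the wedge equals the tax, 12.5.
The triangle = ½ × 4.9604 × 12.5 = 31.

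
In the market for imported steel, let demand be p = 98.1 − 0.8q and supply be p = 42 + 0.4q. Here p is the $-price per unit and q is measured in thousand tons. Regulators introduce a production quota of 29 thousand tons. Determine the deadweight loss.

$189.04 thousand

Competitive equilibrium: 98.1 − 0.8q = 42 + 0.4q → q* = 46.75, p* = 60.7.
At q = 29: demand price = 98.1 − 0.8·29 = 74.9; supply price = 42 + 0.4·29 = 53.6.
Δq = 46.75 − 29 = 17.75; wedge = 74.9 − 53.6 = 21.3.
Deadweight loss = ½ × 17.75 × 21.3 = $189.04 thousand.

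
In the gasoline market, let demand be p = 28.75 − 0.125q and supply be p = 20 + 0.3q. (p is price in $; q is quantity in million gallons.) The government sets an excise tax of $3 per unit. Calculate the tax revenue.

Competitive equilibrium: 28.75 − 0.125q = 20 + 0.3q → q* = 20.5882, p* = 26.1765.
With the tax, the buyer price exceeds the seller price by 3: (28.75 − 0.125q) − (20 + 0.3q) = 3 → q' = 13.5294.
Tax revenue = 3 × 13.5294 = $40.59 million.

$40.59 million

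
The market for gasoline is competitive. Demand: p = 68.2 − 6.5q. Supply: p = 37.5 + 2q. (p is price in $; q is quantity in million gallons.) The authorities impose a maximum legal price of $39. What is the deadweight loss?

Competitive equilibrium: 68.2 − 6.5q = 37.5 + 2q → q* = 3.6118, p* = 44.7235.
At the ceiling p = 39, quantity supplied = (39 − 37.5)/2 = 0.75.
Willingness to pay at q' = 0.75: 68.2 − 6.5·0.75 = 63.325.
Δq = 3.6118 − 0.75 = 2.8618; wedge = 63.325 − 39 = 24.325.
Welfare loss = ½ × 2.8618 × 24.325 = $34.81 million.

$34.81 million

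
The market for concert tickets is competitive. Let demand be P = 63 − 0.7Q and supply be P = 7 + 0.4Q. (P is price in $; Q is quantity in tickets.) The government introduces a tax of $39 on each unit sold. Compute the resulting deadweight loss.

$691.36

Competitive equilibrium: 63 − 0.7Q = 7 + 0.4Q → Q* = 50.9091, P* = 27.3636.
With the tax, the buyer price exceeds the seller price by 39: (63 − 0.7Q) − (7 + 0.4Q) = 39 → Q' = 15.4545.
ΔQ = 50.9091 − 15.4545 = 35.4546; the wedge equals the tax, 39.
DWL = ½ × 35.4546 × 39 = $691.36.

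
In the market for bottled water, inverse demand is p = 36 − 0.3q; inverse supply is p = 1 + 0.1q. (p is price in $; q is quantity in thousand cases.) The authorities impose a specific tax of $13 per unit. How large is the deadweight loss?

Competitive equilibrium: 36 − 0.3q = 1 + 0.1q → q* = 87.5, p* = 9.75.
With the tax, the buyer price exceeds the seller price by 13: (36 − 0.3q) − (1 + 0.1q) = 13 → q' = 55.
Δq = 87.5 − 55 = 32.5; the wedge equals the tax, 13.
The triangle = ½ × 32.5 × 13 = $211.25 thousand.

$211.25 thousand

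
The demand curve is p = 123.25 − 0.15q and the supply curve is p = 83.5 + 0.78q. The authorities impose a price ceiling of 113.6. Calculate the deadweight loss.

Competitive equilibrium: 123.25 − 0.15q = 83.5 + 0.78q → q* = 42.7419, p* = 116.8387.
At the ceiling p = 113.6, quantity supplied = (113.6 − 83.5)/0.78 = 38.5897.
Willingness to pay at q' = 38.5897: 123.25 − 0.15·38.5897 = 117.4615.
Δq = 42.7419 − 38.5897 = 4.1522; wedge = 117.4615 − 113.6 = 3.8615.
Welfare loss = ½ × 4.1522 × 3.8615 = 8.02.

8.02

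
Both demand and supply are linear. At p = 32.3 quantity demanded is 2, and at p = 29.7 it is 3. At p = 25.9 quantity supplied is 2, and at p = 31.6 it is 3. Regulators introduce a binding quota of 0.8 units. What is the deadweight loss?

Demand slope = (29.7 − 32.3)/(3 − 2) = −2.6, so p = 37.5 − 2.6q.
Supply slope = (31.6 − 25.9)/(3 − 2) = 5.7, so p = 14.5 + 5.7q.
Competitive equilibrium: 37.5 − 2.6q = 14.5 + 5.7q → q* = 2.7711, p* = 30.2952.
At q = 0.8: demand price = 37.5 − 2.6·0.8 = 35.42; supply price = 14.5 + 5.7·0.8 = 19.06.
Δq = 2.7711 − 0.8 = 1.9711; wedge = 35.42 − 19.06 = 16.36.
Welfare loss = ½ × 1.9711 × 16.36 = 16.12.

16.12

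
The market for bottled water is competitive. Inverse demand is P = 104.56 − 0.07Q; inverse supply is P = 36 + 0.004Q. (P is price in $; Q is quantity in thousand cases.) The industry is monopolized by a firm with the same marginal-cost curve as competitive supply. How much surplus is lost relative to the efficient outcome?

$7505.01 thousand

Competitive equilibrium: 104.56 − 0.07Q = 36 + 0.004Q → Q* = 926.4865, P* = 39.7059.
Marginal revenue: MR = 104.56 − 0.14Q. Set MR = MC: 104.56 − 0.14Q = 36 + 0.004Q → Q_m = 476.1111.
Price P_m = 104.56 − 0.07·476.1111 = 71.2322; MC(Q_m) = 36 + 0.004·476.1111 = 37.9044.
Competitive Q* = 926.4865, so ΔQ = 450.3754; wedge = 71.2322 − 37.9044 = 33.3278.
The triangle = ½ × 450.3754 × 33.3278 = $7505.01 thousand.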